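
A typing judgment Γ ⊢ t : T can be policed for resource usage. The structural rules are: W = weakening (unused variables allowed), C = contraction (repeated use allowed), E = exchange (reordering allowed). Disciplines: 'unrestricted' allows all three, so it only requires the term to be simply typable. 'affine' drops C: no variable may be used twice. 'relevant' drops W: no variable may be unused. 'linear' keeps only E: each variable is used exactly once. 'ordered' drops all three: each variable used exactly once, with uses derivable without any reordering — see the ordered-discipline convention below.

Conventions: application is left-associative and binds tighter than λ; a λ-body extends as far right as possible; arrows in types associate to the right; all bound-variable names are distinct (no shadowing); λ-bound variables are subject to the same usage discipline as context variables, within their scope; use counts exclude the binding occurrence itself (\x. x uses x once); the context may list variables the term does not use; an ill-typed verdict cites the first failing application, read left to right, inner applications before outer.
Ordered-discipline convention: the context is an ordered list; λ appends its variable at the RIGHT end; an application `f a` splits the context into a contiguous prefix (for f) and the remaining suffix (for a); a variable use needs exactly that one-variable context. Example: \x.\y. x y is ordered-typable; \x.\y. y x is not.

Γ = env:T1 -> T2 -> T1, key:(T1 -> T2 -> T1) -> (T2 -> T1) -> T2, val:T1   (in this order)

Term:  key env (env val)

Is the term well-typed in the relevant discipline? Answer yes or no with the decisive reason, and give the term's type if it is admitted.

yes — every one of env, key, val appears; term : T2
counts: env: 2×, key: 1×, val: 1×
order of uses: key, env, env, val
typing: well-typed at T2
across the five disciplines: ordered ✗ | linear ✗ | affine ✗ | relevant ✓ | unrestricted ✓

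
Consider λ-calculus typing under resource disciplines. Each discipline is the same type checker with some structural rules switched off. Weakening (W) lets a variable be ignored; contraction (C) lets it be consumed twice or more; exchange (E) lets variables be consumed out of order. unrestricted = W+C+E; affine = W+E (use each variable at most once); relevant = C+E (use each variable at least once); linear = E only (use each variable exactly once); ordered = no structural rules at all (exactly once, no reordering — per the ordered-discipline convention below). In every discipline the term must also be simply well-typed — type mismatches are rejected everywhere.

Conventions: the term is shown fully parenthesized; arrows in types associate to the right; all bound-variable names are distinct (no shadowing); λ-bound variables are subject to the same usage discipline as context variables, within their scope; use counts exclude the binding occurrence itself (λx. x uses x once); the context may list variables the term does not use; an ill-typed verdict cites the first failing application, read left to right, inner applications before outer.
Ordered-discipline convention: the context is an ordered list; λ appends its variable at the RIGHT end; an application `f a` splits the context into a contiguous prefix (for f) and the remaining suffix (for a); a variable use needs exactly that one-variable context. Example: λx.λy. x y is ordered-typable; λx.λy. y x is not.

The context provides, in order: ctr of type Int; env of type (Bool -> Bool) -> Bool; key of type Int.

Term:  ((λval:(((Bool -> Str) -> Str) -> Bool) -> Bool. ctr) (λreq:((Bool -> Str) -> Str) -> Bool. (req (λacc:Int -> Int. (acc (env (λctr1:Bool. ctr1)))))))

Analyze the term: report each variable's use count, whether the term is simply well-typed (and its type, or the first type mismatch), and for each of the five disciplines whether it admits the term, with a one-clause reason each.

usage: ctr ×1; env ×1; key ×0; val (bound) ×0; req (bound) ×1; acc (bound) ×1; ctr1 (bound) ×1
use order (left to right): ctr, req, acc, env, ctr1
typing: ill-typed: argument of type Bool where Int is required
ordered: ✗, a type mismatch blocks all five
linear: ✗, the type mismatch rejects it
affine: ✗, not simply typable
relevant: ✗, fails simple typing
unrestricted: ✗, a type mismatch blocks all five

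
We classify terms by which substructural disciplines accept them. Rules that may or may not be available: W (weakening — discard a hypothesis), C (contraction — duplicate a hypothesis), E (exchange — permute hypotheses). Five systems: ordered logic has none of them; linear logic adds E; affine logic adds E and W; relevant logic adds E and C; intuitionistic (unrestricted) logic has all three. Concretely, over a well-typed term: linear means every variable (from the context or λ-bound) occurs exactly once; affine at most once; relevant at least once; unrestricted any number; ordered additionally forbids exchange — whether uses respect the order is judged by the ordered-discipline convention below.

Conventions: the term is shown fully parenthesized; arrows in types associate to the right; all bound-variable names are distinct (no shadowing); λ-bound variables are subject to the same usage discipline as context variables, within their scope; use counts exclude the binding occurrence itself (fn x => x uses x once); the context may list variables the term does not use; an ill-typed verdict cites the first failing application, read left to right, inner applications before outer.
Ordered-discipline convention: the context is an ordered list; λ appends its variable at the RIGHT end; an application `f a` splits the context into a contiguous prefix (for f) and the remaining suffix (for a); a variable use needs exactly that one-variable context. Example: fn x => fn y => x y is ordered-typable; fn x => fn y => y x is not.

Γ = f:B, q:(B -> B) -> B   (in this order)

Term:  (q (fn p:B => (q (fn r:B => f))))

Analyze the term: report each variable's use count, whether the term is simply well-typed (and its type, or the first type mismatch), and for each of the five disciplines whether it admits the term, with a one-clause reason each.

use counts: f ×1, q ×2, p (bound) ×0, r (bound) ×0
uses in reading order: q, q, f
typing: well-typed at B
ordered ✗ (repeated use of q ×2; p, r left unused)
linear ✗ (repeated use of q ×2; p, r left unused)
affine ✗ (repeated use of q ×2)
relevant ✗ (p, r left unused)
unrestricted ✓ (simply typable at B; W, C, E all held)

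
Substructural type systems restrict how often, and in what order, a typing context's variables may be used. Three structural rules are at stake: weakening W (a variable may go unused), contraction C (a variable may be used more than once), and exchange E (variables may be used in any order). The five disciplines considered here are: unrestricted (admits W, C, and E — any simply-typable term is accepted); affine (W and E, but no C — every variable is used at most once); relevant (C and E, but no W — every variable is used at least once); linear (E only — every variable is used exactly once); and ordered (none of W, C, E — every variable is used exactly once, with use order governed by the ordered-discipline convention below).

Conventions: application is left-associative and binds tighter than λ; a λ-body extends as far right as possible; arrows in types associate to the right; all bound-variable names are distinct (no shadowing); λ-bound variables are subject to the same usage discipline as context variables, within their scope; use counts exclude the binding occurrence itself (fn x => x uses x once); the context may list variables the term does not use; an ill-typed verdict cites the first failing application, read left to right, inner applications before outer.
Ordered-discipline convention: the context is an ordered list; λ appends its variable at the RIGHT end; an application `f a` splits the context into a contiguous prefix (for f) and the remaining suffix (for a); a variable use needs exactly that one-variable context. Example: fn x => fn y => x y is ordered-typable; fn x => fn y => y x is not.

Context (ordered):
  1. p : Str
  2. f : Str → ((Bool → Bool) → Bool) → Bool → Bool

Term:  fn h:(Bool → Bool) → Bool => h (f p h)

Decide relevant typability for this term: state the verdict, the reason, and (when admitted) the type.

yes — none of p, f, h goes unused; term : ((Bool → Bool) → Bool) → Bool
usage: p: 1, f: 1, h (λ-bound): 2
left-to-right use order: h, f, p, h
typing: well-typed at ((Bool → Bool) → Bool) → Bool
summary: ordered ✗, linear ✗, affine ✗, relevant ✓, unrestricted ✓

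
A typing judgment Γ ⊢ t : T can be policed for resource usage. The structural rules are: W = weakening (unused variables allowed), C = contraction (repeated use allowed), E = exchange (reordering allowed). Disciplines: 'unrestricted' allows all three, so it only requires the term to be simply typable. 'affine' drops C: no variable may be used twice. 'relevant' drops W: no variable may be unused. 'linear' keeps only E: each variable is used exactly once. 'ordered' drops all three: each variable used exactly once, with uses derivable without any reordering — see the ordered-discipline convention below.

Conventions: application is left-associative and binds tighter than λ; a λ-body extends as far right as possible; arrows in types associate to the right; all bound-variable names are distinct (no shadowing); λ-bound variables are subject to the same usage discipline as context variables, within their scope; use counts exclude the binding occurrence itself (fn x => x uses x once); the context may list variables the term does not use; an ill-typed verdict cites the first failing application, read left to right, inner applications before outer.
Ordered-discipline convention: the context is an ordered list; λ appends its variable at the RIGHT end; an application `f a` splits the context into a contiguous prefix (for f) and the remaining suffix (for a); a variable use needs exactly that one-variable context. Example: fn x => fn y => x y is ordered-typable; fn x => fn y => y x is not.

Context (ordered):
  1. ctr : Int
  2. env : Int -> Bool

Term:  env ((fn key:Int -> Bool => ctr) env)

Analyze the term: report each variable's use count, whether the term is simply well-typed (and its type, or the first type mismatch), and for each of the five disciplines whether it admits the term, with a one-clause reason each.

use counts: ctr: 1×; env: 2×; key (bound): 0×
use order (left to right): env, ctr, env
typing: well-typed — term : Bool
ordered ✗ (repeated use of env ×2; needs weakening: key unused)
linear ✗ (repeated use of env ×2; needs weakening: key unused)
affine ✗ (repeated use of env ×2)
relevant ✗ (needs weakening: key unused)
unrestricted ✓ (simply typable at Bool; W, C, E all held)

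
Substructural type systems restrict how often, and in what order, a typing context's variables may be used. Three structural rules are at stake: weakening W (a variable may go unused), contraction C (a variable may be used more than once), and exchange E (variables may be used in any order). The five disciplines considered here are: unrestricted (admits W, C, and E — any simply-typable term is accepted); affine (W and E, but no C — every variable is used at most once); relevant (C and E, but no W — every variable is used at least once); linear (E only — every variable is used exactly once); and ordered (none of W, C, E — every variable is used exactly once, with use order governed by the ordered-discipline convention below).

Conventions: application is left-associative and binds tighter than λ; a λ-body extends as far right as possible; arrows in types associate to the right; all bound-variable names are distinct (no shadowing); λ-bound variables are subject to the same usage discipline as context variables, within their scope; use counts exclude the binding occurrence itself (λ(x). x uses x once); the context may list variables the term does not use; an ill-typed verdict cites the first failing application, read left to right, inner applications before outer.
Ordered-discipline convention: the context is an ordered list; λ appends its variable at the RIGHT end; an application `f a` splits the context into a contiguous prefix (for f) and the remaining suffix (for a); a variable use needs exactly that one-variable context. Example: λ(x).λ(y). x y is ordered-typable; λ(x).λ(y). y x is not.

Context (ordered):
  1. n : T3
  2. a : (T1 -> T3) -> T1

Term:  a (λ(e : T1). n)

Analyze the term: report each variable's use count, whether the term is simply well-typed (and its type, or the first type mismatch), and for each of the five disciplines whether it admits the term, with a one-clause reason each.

use counts: n: 1×; a: 1×; e (λ-bound): 0×
uses in reading order: a, n
typing: well-typed at T1
ordered: ✗, unused: e — weakening required
linear: ✗, unused: e — weakening required
affine: ✓, at most one use each (n, a, e)
relevant: ✗, unused: e — weakening required
unrestricted: ✓, well-typed at T1; no restrictions here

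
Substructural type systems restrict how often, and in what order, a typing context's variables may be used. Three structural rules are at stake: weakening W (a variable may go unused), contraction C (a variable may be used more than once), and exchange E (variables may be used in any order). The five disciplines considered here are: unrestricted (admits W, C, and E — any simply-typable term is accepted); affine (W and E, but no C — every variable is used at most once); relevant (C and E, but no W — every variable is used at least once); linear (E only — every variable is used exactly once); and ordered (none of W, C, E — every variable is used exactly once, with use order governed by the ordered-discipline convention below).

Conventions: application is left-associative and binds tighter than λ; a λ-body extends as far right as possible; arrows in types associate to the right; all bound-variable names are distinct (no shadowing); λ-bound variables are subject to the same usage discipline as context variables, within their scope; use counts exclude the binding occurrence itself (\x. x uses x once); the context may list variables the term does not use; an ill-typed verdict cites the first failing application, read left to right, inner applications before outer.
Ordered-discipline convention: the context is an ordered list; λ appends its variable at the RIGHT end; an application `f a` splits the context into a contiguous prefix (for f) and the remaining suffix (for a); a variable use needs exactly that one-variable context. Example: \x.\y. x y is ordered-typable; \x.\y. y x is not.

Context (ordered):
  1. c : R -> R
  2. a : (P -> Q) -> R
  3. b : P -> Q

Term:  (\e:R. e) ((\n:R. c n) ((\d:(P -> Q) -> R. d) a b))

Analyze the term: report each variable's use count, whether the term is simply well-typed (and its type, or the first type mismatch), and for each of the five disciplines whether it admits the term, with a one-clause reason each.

use counts: c=1; a=1; b=1; e (λ-bound)=1; n (λ-bound)=1; d (λ-bound)=1
uses in reading order: e, c, n, d, a, b
typing: well-typed at R
ordered: ✓ — one use each (c, a, b, e, n, d); ordered split holds
linear: ✓ — single use per variable (c, a, b, e, n, d)
affine: ✓ — c, a, b, e, n, d: no repeats, contraction unneeded
relevant: ✓ — none of c, a, b, e, n, d goes unused
unrestricted: ✓ — well-typed at R; no restrictions here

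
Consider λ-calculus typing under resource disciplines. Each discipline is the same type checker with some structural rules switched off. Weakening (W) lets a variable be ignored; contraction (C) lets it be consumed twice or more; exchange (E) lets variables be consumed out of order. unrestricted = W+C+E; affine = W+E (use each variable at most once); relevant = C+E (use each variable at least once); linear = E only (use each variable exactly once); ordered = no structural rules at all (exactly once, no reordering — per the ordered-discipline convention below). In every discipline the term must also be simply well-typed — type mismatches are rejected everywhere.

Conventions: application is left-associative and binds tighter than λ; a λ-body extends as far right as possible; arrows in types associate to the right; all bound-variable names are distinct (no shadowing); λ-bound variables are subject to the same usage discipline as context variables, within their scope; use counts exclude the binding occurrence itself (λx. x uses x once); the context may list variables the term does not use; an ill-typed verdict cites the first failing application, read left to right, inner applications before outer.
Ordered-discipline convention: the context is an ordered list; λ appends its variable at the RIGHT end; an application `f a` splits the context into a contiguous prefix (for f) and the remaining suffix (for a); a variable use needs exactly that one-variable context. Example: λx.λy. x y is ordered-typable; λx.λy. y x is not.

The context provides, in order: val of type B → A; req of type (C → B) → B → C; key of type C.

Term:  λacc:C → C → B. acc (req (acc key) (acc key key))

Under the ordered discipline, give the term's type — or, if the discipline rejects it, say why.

not well-typed under ordered — key ×3, acc ×3 used more than once (contraction); unused: val — weakening required
counts: val: 0; req: 1; key: 3; acc (λ-bound): 3
order of uses: acc, req, acc, key, acc, key, key
typing: ✓ — (C → C → B) → C → B
per-discipline verdicts: ordered ✗ · linear ✗ · affine ✗ · relevant ✗ · unrestricted ✓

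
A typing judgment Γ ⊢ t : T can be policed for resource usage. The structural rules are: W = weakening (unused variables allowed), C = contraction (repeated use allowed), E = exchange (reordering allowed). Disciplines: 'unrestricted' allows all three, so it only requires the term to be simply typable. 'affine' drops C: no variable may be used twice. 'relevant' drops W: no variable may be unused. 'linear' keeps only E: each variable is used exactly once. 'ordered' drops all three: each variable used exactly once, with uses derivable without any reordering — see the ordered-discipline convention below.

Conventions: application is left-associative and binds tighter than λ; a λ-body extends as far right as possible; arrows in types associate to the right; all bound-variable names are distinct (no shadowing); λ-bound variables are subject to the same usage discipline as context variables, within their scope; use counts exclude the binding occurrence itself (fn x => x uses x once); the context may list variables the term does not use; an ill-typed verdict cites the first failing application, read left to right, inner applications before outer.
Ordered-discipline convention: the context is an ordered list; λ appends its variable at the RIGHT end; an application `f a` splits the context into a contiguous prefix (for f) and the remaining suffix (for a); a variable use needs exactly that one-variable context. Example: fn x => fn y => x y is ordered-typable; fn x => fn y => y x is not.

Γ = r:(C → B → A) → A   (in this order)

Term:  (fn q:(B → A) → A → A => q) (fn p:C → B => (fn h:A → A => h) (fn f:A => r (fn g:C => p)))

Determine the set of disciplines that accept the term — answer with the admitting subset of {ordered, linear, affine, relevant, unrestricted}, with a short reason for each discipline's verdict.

admitted by: none
counts: r ×1, q (λ-bound) ×1, p (λ-bound) ×1, h (λ-bound) ×1, f (λ-bound) ×0, g (λ-bound) ×0
order of uses: q, h, r, p
typing: ill-typed: an argument C → C → B mismatches the expected C → B → A
ordered: ✗ — fails simple typing
linear: ✗ — a type mismatch blocks all five
affine: ✗ — the type mismatch rejects it
relevant: ✗ — not simply typable
unrestricted: ✗ — fails simple typing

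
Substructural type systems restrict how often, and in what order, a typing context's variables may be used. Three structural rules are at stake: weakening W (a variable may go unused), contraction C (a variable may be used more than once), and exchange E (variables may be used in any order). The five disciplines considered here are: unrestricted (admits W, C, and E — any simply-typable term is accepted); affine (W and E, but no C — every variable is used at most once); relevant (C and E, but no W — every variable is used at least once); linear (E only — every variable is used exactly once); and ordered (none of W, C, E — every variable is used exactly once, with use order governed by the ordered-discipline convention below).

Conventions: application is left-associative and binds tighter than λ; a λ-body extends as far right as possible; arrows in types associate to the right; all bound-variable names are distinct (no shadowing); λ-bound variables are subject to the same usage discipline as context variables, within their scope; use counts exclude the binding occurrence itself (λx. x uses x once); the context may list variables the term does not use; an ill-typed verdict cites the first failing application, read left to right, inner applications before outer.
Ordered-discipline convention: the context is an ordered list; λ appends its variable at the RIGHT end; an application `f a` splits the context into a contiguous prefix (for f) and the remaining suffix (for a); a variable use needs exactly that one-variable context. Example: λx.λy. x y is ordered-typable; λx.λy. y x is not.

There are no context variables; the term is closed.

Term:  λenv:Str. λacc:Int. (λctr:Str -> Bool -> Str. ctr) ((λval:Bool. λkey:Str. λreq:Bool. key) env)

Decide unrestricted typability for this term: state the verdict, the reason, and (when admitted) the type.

no — a type mismatch blocks all five
counts: env [bound]: 1; acc [bound]: 0; ctr [bound]: 1; val [bound]: 0; key [bound]: 1; req [bound]: 0
uses in reading order: ctr, key, env
typing: ill-typed: an application expects Bool but receives Str
per-discipline verdicts: ordered ✗ | linear ✗ | affine ✗ | relevant ✗ | unrestricted ✗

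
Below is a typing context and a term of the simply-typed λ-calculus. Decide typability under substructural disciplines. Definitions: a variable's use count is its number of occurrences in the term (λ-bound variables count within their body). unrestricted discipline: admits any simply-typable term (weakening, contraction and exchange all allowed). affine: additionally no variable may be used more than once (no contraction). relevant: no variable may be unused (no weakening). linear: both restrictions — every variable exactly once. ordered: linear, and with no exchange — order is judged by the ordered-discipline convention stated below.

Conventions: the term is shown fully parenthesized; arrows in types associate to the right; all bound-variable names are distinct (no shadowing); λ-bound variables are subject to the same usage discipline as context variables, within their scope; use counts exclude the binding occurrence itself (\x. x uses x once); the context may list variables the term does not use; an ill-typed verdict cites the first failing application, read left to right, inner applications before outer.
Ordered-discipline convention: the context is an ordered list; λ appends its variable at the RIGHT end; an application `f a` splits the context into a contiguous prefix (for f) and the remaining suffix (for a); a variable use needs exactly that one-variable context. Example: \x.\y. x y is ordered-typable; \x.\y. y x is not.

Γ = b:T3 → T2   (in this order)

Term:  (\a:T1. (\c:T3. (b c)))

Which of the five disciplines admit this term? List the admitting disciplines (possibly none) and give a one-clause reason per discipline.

accepted by: affine, unrestricted
usage: b ×1, a (λ-bound) ×0, c (λ-bound) ×1
order of uses: b, c
typing: well-typed — term : T1 → T3 → T2
ordered: ✗, a left unused
linear: ✗, a left unused
affine: ✓, at most one use each (b, a, c)
relevant: ✗, a left unused
unrestricted: ✓, simply typable at T1 → T3 → T2; W, C, E all held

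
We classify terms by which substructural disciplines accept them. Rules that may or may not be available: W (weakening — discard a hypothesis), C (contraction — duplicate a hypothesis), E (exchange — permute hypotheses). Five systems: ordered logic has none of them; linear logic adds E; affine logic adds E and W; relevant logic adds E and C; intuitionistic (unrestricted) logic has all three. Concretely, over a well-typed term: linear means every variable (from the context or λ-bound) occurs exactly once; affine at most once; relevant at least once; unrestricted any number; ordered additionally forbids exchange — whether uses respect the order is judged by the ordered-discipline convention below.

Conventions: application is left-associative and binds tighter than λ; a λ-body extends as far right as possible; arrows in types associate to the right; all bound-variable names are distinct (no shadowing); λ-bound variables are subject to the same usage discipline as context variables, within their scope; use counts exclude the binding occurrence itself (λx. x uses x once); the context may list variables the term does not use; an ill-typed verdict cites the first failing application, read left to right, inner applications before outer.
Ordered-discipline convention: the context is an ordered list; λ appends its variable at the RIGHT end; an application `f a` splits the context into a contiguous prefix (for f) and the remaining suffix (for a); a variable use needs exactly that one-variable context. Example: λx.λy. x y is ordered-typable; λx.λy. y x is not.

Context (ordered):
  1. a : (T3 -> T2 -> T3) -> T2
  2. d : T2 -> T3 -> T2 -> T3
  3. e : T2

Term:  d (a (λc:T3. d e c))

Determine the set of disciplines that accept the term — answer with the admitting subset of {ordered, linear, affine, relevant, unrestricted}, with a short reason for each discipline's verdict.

admitting disciplines: relevant, unrestricted
usage: a: 1; d: 2; e: 1; c (bound): 1
left-to-right use order: d, a, d, e, c
typing: well-typed — term : T3 -> T2 -> T3
ordered ✗ (repeated use of d ×2)
linear ✗ (repeated use of d ×2)
affine ✗ (repeated use of d ×2)
relevant ✓ (a, d, e, c: all used, weakening unneeded)
unrestricted ✓ (well-typed at T3 -> T2 -> T3; no restrictions here)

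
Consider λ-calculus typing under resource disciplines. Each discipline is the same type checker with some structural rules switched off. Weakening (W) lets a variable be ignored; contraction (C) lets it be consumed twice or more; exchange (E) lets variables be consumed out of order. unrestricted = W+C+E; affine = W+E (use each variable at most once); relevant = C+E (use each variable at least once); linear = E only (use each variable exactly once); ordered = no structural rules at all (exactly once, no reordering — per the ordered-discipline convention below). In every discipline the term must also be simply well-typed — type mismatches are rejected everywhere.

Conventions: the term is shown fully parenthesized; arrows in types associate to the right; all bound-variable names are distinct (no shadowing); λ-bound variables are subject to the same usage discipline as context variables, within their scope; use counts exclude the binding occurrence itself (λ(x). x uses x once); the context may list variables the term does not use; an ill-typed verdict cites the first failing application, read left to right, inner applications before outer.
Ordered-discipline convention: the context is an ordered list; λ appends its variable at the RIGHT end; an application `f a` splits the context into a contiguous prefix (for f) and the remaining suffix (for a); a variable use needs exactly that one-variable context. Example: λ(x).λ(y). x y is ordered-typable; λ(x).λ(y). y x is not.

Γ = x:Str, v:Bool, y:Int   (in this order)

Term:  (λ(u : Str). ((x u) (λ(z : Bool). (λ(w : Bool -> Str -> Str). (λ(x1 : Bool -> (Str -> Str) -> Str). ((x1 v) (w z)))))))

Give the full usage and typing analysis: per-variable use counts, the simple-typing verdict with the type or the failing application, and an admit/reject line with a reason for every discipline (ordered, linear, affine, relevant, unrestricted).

usage: x: 1×, v: 1×, y: 0×, u (λ-bound): 1×, z (λ-bound): 1×, w (λ-bound): 1×, x1 (λ-bound): 1×
uses in reading order: x, u, x1, v, w, z
typing: ill-typed: applying a non-function (Str)
ordered: ✗, not simply typable
linear: ✗, fails simple typing
affine: ✗, a type mismatch blocks all five
relevant: ✗, the type mismatch rejects it
unrestricted: ✗, not simply typable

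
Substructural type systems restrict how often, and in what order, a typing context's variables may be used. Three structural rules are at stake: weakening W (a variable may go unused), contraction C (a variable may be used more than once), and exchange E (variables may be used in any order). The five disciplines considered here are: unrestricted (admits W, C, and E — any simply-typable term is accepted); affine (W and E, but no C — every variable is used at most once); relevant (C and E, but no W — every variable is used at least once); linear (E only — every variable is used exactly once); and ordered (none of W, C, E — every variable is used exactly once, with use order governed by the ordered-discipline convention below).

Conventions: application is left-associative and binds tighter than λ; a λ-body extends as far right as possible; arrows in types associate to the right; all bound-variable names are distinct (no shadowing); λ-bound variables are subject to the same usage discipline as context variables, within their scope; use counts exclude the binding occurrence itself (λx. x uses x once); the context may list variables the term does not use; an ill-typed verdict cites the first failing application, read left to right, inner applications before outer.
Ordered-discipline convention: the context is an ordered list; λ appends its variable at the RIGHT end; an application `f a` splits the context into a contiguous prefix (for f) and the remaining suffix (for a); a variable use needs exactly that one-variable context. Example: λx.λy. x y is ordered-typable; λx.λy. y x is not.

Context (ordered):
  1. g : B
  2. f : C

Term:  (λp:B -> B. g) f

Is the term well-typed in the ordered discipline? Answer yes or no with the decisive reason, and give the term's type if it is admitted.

no — the type mismatch rejects it
variable uses: g=1, f=1, p [bound]=0
use order (left to right): g, f
typing: ill-typed: a function awaiting B -> B gets C
per-discipline verdicts: ordered ✗ | linear ✗ | affine ✗ | relevant ✗ | unrestricted ✗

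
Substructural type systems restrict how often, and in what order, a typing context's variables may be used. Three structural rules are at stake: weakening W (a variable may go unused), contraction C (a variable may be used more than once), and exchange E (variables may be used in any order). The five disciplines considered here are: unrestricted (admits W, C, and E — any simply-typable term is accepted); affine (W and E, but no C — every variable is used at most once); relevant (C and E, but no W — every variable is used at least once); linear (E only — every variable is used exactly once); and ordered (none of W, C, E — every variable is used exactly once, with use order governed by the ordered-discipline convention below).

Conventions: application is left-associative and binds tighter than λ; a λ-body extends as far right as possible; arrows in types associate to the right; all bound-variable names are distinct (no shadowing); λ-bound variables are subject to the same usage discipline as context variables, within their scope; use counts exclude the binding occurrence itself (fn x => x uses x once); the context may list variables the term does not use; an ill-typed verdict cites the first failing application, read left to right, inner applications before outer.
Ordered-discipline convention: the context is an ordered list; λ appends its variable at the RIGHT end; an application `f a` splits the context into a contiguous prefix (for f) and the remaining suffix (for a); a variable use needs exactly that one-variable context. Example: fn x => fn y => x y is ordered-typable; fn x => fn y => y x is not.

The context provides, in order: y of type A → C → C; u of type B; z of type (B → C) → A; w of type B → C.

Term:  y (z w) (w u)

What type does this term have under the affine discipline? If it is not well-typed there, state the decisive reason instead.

not well-typed under affine — w ×2 used more than once (contraction)
use counts: y ×1; u ×1; z ×1; w ×2
use order (left to right): y, z, w, w, u
typing: well-typed — term : C
per-discipline verdicts: ordered ✗, linear ✗, affine ✗, relevant ✓, unrestricted ✓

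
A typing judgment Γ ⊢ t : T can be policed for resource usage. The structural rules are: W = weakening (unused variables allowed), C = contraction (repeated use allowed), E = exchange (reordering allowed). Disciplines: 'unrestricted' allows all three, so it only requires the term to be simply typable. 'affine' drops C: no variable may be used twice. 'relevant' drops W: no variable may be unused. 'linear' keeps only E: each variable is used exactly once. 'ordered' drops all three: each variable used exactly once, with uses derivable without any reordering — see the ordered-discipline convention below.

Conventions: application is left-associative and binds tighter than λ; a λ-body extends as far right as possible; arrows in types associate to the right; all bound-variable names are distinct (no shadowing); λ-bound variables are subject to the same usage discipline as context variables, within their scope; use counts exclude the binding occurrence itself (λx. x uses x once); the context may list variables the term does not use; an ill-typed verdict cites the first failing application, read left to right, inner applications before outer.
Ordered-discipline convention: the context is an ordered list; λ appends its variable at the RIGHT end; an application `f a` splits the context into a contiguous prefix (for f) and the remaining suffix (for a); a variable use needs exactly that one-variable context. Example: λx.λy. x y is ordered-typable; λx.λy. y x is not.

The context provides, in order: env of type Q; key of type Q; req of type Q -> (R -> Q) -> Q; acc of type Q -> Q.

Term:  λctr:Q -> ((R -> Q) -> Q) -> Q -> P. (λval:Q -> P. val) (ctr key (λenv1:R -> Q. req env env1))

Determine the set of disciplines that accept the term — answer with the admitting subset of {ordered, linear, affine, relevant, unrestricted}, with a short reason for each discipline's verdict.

admitting disciplines: affine, unrestricted
usage: env: 1×; key: 1×; req: 1×; acc: 0×; ctr (λ-bound): 1×; val (λ-bound): 1×; env1 (λ-bound): 1×
order of uses: val, ctr, key, req, env, env1
typing: the term checks, with type (Q -> ((R -> Q) -> Q) -> Q -> P) -> Q -> P
ordered ✗ (needs weakening: acc unused)
linear ✗ (needs weakening: acc unused)
affine ✓ (at most one use each (env, key, req, acc, ctr, val, env1))
relevant ✗ (needs weakening: acc unused)
unrestricted ✓ (well-typed at (Q -> ((R -> Q) -> Q) -> Q -> P) -> Q -> P; no restrictions here)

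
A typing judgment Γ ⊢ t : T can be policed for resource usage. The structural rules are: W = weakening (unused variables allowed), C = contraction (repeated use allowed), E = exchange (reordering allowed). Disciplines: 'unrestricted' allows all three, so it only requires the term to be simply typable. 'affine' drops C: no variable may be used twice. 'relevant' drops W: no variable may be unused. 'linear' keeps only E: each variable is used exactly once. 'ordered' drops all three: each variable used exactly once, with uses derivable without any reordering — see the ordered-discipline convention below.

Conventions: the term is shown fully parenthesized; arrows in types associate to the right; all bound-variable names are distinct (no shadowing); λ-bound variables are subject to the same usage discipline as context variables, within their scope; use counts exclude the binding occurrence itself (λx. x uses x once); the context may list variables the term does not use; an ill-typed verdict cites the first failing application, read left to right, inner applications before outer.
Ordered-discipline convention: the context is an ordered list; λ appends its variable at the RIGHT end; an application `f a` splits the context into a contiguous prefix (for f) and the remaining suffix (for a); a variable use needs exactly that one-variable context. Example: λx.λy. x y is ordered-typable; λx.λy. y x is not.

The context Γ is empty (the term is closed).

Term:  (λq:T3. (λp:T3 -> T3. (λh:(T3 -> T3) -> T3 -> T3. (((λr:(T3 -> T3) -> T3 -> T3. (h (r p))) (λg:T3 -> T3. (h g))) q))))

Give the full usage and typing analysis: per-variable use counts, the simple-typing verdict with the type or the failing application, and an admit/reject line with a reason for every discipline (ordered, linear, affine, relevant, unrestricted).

use counts: q [bound]=1; p [bound]=1; h [bound]=2; r [bound]=1; g [bound]=1
uses in reading order: h, r, p, h, g, q
typing: well-typed — term : T3 -> (T3 -> T3) -> ((T3 -> T3) -> T3 -> T3) -> T3
ordered: ✗ — repeated use of h ×2
linear: ✗ — repeated use of h ×2
affine: ✗ — repeated use of h ×2
relevant: ✓ — q, p, h, r, g: all used, weakening unneeded
unrestricted: ✓ — type-checks (T3 -> (T3 -> T3) -> ((T3 -> T3) -> T3 -> T3) -> T3) and nothing is barred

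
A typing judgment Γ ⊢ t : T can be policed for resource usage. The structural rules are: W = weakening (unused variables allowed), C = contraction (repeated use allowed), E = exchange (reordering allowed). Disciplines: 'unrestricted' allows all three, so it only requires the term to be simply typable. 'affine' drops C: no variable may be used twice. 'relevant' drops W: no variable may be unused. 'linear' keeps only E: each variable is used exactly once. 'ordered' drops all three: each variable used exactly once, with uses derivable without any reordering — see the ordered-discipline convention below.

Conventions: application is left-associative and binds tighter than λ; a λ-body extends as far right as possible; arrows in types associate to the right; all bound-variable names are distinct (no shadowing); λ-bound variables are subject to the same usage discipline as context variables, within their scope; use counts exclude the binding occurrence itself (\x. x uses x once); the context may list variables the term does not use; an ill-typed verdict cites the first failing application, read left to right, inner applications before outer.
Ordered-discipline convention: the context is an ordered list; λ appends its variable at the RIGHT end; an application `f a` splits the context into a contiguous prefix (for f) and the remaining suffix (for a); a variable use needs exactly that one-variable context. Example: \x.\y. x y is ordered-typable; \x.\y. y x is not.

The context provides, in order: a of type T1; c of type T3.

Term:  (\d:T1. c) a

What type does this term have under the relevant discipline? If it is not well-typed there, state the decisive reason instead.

not well-typed under relevant — needs weakening: d unused
variable uses: a: 1×, c: 1×, d (λ-bound): 0×
left-to-right use order: c, a
typing: ✓ — T3
per-discipline verdicts: ordered ✗ | linear ✗ | affine ✓ | relevant ✗ | unrestricted ✓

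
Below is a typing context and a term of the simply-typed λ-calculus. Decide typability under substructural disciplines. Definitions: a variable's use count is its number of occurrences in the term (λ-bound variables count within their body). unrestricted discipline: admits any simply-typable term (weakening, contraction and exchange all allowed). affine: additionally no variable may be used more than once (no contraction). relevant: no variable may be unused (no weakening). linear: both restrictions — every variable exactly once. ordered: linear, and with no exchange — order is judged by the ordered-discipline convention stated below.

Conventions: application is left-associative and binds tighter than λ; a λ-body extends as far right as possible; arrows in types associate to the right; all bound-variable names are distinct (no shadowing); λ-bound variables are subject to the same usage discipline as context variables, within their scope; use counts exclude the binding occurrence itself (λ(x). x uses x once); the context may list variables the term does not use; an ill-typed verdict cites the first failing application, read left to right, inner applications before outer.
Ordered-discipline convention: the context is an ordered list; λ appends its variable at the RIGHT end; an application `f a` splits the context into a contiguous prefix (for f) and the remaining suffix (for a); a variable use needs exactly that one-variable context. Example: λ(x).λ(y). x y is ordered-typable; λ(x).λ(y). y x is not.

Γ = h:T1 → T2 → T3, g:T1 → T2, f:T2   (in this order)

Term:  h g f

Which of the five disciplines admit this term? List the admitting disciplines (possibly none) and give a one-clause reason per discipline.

admitted by: none
variable uses: h ×1; g ×1; f ×1
order of uses: h, g, f
typing: ill-typed: an application expects T1 but receives T1 → T2
ordered: ✗ — not simply typable
linear: ✗ — fails simple typing
affine: ✗ — a type mismatch blocks all five
relevant: ✗ — the type mismatch rejects it
unrestricted: ✗ — not simply typable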